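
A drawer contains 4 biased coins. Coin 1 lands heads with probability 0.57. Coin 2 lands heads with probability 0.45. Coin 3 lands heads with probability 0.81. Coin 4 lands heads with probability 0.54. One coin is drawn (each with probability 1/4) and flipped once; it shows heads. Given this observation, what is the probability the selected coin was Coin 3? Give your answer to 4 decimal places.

Tabulate prior·likelihood by source: [1] prior 0.25, lik 0.57, product 0.1425; [2] prior 0.25, lik 0.45, product 0.1125; [3] prior 0.25, lik 0.81, product 0.2025; [4] prior 0.25, lik 0.54, product 0.1350.
Normalizing constant = 0.59250; the posterior for Coin 3 is its product over the sum, 0.2025/0.59250 = 0.3418.

Posterior probability ≈ 0.3418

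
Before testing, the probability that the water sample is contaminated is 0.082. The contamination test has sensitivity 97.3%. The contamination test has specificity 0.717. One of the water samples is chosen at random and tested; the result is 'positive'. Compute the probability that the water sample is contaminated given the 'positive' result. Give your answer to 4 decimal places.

P(H | E) ≈ 0.2350

Write H for 'the water sample is contaminated'. Prior odds H:¬H = 0.082/0.918 = 0.089325. For the 'positive' outcome, the likelihood ratio is 0.973/0.283 = 3.4382.
Posterior odds = 0.089325 × 3.4382 = 0.30711, so P(H|E) = 0.30711/(1+0.30711) = 0.2350.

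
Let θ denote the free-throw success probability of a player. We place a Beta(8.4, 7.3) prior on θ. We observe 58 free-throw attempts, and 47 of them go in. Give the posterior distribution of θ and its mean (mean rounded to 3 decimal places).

Posterior: Beta(55.4, 18.3); mean ≈ 0.752

The binomial likelihood is conjugate to the Beta prior: with 47 successes and 11 failures, the posterior is Beta(8.4+47, 7.3+11) = Beta(55.4, 18.3).
Posterior mean = α/(α+β) = 55.4/73.7 = 0.752.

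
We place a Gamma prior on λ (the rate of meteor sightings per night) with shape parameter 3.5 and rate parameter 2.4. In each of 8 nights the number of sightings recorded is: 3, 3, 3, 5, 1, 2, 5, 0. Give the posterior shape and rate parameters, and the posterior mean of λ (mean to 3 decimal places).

Posterior: Gamma(shape=25.5, rate=10.4); mean ≈ 2.452

The Poisson likelihood adds the total count to the shape and the number of exposure periods to the rate. Here ∑xᵢ = 22 and n = 8, so shape 3.5→25.5 and rate 2.4→10.4.
Posterior mean = shape/rate = 25.5/10.4 = 2.452.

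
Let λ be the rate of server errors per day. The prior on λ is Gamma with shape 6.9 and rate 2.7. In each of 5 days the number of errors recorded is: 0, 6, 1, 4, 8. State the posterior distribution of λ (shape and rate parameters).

The Poisson likelihood adds the total count to the shape and the number of exposure periods to the rate. Here ∑xᵢ = 19 and n = 5, so shape 6.9→25.9 and rate 2.7→7.7.

Posterior: Gamma(shape=25.9, rate=7.7)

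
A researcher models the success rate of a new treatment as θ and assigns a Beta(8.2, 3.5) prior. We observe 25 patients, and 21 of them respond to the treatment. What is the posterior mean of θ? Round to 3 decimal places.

Posterior mean ≈ 0.796

Observing 21 successes and 4 failures updates Beta(8.2, 3.5) by adding the success and failure counts to the two shape parameters: α = 8.2+21 = 29.2, β = 3.5+4 = 7.5.
Posterior mean = α/(α+β) = 29.2/36.7 = 0.796.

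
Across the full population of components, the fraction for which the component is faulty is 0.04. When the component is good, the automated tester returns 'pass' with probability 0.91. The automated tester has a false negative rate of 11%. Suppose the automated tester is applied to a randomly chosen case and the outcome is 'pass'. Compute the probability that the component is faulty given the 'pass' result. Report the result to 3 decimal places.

Write H for 'the component is faulty'. Prior odds H:¬H = 0.04/0.96 = 0.041667. For the 'pass' outcome, the likelihood ratio is 0.11/0.91 = 0.12088.
Posterior odds = 0.041667 × 0.12088 = 0.0050366, so P(H|E) = 0.0050366/(1+0.0050366) = 0.005.

P(H | E) ≈ 0.005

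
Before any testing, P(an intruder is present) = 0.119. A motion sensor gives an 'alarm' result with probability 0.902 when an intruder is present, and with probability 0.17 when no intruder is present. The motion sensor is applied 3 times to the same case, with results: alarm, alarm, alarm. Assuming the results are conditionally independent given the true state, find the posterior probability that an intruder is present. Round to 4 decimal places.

Posterior P(H) ≈ 0.9528

With H the event that an intruder is present, the joint likelihood of the observed sequence is P(data|H) = 0.902·0.902·0.902 = 0.73387 and P(data|¬H) = 0.17·0.17·0.17 = 0.0049130.
Bayes: P(H|data) = 0.119·0.73387 / (0.119·0.73387 + 0.881·0.0049130) = 0.087331/0.091659 = 0.9528.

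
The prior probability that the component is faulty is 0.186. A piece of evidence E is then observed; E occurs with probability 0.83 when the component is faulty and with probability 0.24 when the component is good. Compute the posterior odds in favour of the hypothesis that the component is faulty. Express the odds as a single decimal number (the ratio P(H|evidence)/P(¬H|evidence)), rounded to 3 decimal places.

Prior odds = 0.186/(1−0.186) = 0.22850.
Likelihood ratio for E = 0.83/0.24 = 3.4583.
Posterior odds = prior odds × LR = 0.79023.

Posterior odds ≈ 0.790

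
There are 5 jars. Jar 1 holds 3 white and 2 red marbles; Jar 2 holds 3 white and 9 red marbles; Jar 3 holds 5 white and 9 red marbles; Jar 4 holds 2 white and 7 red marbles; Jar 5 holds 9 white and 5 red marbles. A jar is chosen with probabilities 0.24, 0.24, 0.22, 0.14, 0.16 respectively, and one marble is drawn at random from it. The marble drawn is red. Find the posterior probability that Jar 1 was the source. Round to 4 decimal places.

Posterior probability ≈ 0.1645

Tabulate prior·likelihood by source: [1] prior 0.24, lik 0.4, product 0.09600; [2] prior 0.24, lik 0.75, product 0.1800; [3] prior 0.22, lik 0.6429, product 0.1414; [4] prior 0.14, lik 0.7778, product 0.1089; [5] prior 0.16, lik 0.3571, product 0.05714.
Normalizing constant = 0.58346; the posterior for Jar 1 is its product over the sum, 0.09600/0.58346 = 0.1645.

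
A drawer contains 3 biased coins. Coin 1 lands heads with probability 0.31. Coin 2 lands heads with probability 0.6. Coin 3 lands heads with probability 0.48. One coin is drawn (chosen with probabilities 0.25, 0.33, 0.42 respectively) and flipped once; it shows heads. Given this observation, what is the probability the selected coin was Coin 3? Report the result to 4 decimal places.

Posterior probability ≈ 0.4226

Tabulate prior·likelihood by source: [1] prior 0.25, lik 0.31, product 0.07750; [2] prior 0.33, lik 0.6, product 0.1980; [3] prior 0.42, lik 0.48, product 0.2016.
Normalizing constant = 0.47710; the posterior for Coin 3 is its product over the sum, 0.2016/0.47710 = 0.4226.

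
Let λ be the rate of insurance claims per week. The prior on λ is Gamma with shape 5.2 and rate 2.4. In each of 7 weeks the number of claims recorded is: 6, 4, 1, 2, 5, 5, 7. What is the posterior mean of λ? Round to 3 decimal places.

The Poisson likelihood adds the total count to the shape and the number of exposure periods to the rate. Here ∑xᵢ = 30 and n = 7, so shape 5.2→35.2 and rate 2.4→9.4.
Posterior mean = shape/rate = 35.2/9.4 = 3.745.

Posterior mean ≈ 3.745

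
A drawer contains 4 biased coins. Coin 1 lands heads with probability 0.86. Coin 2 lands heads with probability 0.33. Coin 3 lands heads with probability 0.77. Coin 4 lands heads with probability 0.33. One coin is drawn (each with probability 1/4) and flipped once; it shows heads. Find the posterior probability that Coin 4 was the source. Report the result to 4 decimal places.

Posterior probability ≈ 0.1441

P(heads|C1) = 0.86; P(heads|C2) = 0.33; P(heads|C3) = 0.77; P(heads|C4) = 0.33.
Prior × likelihood for each source: 0.25·0.86=0.2150, 0.25·0.33=0.08250, 0.25·0.77=0.1925, 0.25·0.33=0.08250. Summing gives P(heads) = 0.57250.
P(Coin 4 | heads) = 0.08250 / 0.57250 = 0.1441.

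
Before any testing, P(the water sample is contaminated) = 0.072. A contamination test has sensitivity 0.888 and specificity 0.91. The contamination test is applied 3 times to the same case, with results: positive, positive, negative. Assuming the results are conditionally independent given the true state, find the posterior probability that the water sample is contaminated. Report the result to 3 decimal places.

Posterior P(H) ≈ 0.482

Let H be the event that the water sample is contaminated; start with P(H) = 0.072. P('positive'|H) = 0.888, P('positive'|¬H) = 0.09.
Update on result 1 ('positive'): P(H) ← 0.888·0.0720 / (0.888·0.0720 + 0.09·0.9280) = 0.063936/0.14746 = 0.4336.
Update on result 2 ('positive'): P(H) ← 0.888·0.4336 / (0.888·0.4336 + 0.09·0.5664) = 0.38503/0.43601 = 0.8831.
Update on result 3 ('negative'): P(H) ← 0.112·0.8831 / (0.112·0.8831 + 0.91·0.1169) = 0.098905/0.20530 = 0.4818.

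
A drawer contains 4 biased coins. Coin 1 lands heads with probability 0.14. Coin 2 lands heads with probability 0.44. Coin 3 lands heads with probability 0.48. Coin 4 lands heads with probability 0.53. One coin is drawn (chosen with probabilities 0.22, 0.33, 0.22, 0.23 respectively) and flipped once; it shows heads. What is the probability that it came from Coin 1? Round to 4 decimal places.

P(heads|C1) = 0.14; P(heads|C2) = 0.44; P(heads|C3) = 0.48; P(heads|C4) = 0.53.
Prior × likelihood for each source: 0.22·0.14=0.03080, 0.33·0.44=0.1452, 0.22·0.48=0.1056, 0.23·0.53=0.1219. Summing gives P(heads) = 0.40350.
P(Coin 1 | heads) = 0.03080 / 0.40350 = 0.0763.

Posterior probability ≈ 0.0763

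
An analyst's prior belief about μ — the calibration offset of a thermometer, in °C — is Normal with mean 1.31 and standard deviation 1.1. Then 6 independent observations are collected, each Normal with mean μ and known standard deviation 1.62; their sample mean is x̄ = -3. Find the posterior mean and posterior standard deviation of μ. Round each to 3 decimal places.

Posterior mean ≈ -1.856; posterior SD ≈ 0.567

With known σ, the Normal prior is conjugate. Weight on the data is w = (n/σ²)/(n/σ² + 1/τ₀²) = 2.28624/(2.28624+0.826446) = 0.73449.
Posterior mean = w·x̄ + (1−w)·μ₀ = 0.73449·-3 + 0.26551·1.31 = -1.856. Posterior variance = 1/(2.28624+0.826446) = 0.321266, so SD = 0.567.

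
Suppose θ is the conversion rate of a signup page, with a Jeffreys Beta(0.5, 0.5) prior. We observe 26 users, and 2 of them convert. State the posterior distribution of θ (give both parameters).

Observing 2 successes and 24 failures updates Beta(0.5, 0.5) by adding the success and failure counts to the two shape parameters: α = 0.5+2 = 2.5, β = 0.5+24 = 24.5.

Posterior: Beta(2.5, 24.5)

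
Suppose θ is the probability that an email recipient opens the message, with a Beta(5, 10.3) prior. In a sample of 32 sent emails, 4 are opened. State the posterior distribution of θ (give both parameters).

Posterior: Beta(9, 38.3)

The binomial likelihood is conjugate to the Beta prior: with 4 successes and 28 failures, the posterior is Beta(5+4, 10.3+28) = Beta(9, 38.3).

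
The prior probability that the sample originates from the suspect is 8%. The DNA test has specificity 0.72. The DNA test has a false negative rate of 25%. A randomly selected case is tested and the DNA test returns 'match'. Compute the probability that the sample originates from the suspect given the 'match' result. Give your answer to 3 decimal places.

P(H | E) ≈ 0.189

Let H be the event that the sample originates from the suspect. P(H) = 0.08, so P(¬H) = 0.92. With E the 'match' result, P(E|H) = 0.75 and P(E|¬H) = 0.28.
P(E) = 0.75·0.08 + 0.28·0.92 = 0.060000 + 0.25760 = 0.31760.
By Bayes' theorem, P(H|E) = 0.060000 / 0.31760 = 0.189.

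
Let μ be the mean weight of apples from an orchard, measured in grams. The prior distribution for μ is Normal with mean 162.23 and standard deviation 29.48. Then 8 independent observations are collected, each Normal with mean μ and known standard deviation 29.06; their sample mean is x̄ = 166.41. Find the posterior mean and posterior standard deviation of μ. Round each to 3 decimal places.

Prior precision 1/τ₀² = 1/29.48² = 0.00115065; data precision n/σ² = 8/29.06² = 0.00947324.
Posterior precision = 0.00115065 + 0.00947324 = 0.0106239, giving posterior SD = 1/√0.0106239 = 9.702.
Posterior mean = (0.00115065·162.23 + 0.00947324·166.41) / 0.0106239 = 165.957.

Posterior mean ≈ 165.957; posterior SD ≈ 9.702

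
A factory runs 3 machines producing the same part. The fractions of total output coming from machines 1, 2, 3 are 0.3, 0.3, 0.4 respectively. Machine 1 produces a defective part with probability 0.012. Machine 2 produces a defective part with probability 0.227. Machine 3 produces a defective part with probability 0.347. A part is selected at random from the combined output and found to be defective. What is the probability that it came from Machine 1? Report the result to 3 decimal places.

Posterior probability ≈ 0.017

Tabulate prior·likelihood by source: [1] prior 0.3, lik 0.012, product 0.003600; [2] prior 0.3, lik 0.227, product 0.06810; [3] prior 0.4, lik 0.347, product 0.1388.
Normalizing constant = 0.21050; the posterior for Machine 1 is its product over the sum, 0.003600/0.21050 = 0.017.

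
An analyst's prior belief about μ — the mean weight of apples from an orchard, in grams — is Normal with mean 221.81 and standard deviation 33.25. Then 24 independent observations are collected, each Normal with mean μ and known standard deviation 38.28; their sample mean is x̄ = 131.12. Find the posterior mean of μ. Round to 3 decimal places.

With known σ, the Normal prior is conjugate. Weight on the data is w = (n/σ²)/(n/σ² + 1/τ₀²) = 0.0163782/(0.0163782+0.00090452) = 0.94766.
Posterior mean = w·x̄ + (1−w)·μ₀ = 0.94766·131.12 + 0.052336·221.81 = 135.866.

Posterior mean ≈ 135.866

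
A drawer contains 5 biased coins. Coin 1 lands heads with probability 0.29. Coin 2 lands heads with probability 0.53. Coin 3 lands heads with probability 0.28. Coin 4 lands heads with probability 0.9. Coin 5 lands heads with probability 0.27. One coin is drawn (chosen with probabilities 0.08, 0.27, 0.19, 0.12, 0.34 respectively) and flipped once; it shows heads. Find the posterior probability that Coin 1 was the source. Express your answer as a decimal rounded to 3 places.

Tabulate prior·likelihood by source: [1] prior 0.08, lik 0.29, product 0.02320; [2] prior 0.27, lik 0.53, product 0.1431; [3] prior 0.19, lik 0.28, product 0.05320; [4] prior 0.12, lik 0.9, product 0.1080; [5] prior 0.34, lik 0.27, product 0.09180.
Normalizing constant = 0.41930; the posterior for Coin 1 is its product over the sum, 0.02320/0.41930 = 0.055.

Posterior probability ≈ 0.055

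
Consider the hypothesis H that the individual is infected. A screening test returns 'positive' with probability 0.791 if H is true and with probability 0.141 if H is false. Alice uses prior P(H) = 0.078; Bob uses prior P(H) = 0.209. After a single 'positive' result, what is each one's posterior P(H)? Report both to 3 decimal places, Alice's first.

P('+'|H) = 0.791, P('+'|¬H) = 0.141.
Alice: numerator 0.791·0.078 = 0.061698; evidence = 0.061698+0.141·0.922 = 0.19170; posterior = 0.322.
Bob: numerator 0.791·0.209 = 0.16532; evidence = 0.16532+0.141·0.791 = 0.27685; posterior = 0.597.

Alice: 0.322; Bob: 0.597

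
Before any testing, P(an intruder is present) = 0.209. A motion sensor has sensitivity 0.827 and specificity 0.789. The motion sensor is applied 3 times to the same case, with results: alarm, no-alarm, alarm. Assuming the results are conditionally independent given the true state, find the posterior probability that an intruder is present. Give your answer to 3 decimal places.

Posterior P(H) ≈ 0.471

With H the event that an intruder is present, the joint likelihood of the observed sequence is P(data|H) = 0.827·0.173·0.827 = 0.11832 and P(data|¬H) = 0.211·0.789·0.211 = 0.035127.
Bayes: P(H|data) = 0.209·0.11832 / (0.209·0.11832 + 0.791·0.035127) = 0.024729/0.052514 = 0.4709.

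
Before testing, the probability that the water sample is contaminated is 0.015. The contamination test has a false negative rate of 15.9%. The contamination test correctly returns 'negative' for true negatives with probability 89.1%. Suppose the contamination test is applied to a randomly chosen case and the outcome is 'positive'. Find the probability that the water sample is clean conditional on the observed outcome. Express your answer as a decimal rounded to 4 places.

Let H be the event that the water sample is contaminated. P(H) = 0.015, so P(¬H) = 0.985. With E the 'positive' result, P(E|H) = 0.841 and P(E|¬H) = 0.109.
P(E) = 0.841·0.015 + 0.109·0.985 = 0.012615 + 0.10737 = 0.11998.
By Bayes' theorem, P(H|E) = 0.012615 / 0.11998 = 0.1051. Hence P(¬H|E) = 1 − 0.1051 = 0.8949.

P(¬H | E) ≈ 0.8949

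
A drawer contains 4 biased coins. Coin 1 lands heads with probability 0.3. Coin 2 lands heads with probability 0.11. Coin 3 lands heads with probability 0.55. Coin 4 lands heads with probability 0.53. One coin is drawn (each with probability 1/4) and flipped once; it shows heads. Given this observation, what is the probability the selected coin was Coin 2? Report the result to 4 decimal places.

Posterior probability ≈ 0.0738

Tabulate prior·likelihood by source: [1] prior 0.25, lik 0.3, product 0.07500; [2] prior 0.25, lik 0.11, product 0.02750; [3] prior 0.25, lik 0.55, product 0.1375; [4] prior 0.25, lik 0.53, product 0.1325.
Normalizing constant = 0.37250; the posterior for Coin 2 is its product over the sum, 0.02750/0.37250 = 0.0738.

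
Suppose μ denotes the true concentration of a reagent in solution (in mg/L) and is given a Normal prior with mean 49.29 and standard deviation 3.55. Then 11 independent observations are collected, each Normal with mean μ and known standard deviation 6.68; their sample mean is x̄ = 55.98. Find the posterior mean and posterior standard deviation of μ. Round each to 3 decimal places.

Posterior mean ≈ 54.351; posterior SD ≈ 1.752

Prior precision 1/τ₀² = 1/3.55² = 0.0793493; data precision n/σ² = 11/6.68² = 0.246513.
Posterior precision = 0.0793493 + 0.246513 = 0.325862, giving posterior SD = 1/√0.325862 = 1.752.
Posterior mean = (0.0793493·49.29 + 0.246513·55.98) / 0.325862 = 54.351.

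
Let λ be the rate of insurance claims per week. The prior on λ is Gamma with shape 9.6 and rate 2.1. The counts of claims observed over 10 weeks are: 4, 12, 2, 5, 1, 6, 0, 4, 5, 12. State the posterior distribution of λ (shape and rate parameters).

Posterior: Gamma(shape=60.6, rate=12.1)

The Poisson likelihood adds the total count to the shape and the number of exposure periods to the rate. Here ∑xᵢ = 51 and n = 10, so shape 9.6→60.6 and rate 2.1→12.1.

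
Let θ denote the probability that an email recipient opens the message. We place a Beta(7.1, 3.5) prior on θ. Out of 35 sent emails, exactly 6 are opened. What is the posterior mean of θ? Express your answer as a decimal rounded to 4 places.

Posterior mean ≈ 0.2873

The binomial likelihood is conjugate to the Beta prior: with 6 successes and 29 failures, the posterior is Beta(7.1+6, 3.5+29) = Beta(13.1, 32.5).
Posterior mean = α/(α+β) = 13.1/45.6 = 0.2873.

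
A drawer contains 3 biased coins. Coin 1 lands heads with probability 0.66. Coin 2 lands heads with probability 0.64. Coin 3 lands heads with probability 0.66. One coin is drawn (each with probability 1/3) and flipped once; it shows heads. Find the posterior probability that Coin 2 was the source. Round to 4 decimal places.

Posterior probability ≈ 0.3265

P(heads|C1) = 0.66; P(heads|C2) = 0.64; P(heads|C3) = 0.66.
Prior × likelihood for each source: 0.333333·0.66=0.2200, 0.333333·0.64=0.2133, 0.333333·0.66=0.2200. Summing gives P(heads) = 0.65333.
P(Coin 2 | heads) = 0.2133 / 0.65333 = 0.3265.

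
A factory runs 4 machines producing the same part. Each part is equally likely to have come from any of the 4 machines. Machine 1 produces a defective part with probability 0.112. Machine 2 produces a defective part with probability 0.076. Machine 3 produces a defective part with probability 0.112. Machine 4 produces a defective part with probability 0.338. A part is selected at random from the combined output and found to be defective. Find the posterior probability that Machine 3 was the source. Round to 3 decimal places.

Posterior probability ≈ 0.176

Tabulate prior·likelihood by source: [1] prior 0.25, lik 0.112, product 0.02800; [2] prior 0.25, lik 0.076, product 0.01900; [3] prior 0.25, lik 0.112, product 0.02800; [4] prior 0.25, lik 0.338, product 0.08450.
Normalizing constant = 0.15950; the posterior for Machine 3 is its product over the sum, 0.02800/0.15950 = 0.176.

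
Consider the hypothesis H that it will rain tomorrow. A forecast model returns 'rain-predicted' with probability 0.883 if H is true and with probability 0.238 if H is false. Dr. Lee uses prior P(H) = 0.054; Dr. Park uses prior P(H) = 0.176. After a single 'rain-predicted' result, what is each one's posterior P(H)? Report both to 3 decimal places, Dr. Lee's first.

Dr. Lee: 0.175; Dr. Park: 0.442

P('+'|H) = 0.883, P('+'|¬H) = 0.238.
Dr. Lee: numerator 0.883·0.054 = 0.047682; evidence = 0.047682+0.238·0.946 = 0.27283; posterior = 0.175.
Dr. Park: numerator 0.883·0.176 = 0.15541; evidence = 0.15541+0.238·0.824 = 0.35152; posterior = 0.442.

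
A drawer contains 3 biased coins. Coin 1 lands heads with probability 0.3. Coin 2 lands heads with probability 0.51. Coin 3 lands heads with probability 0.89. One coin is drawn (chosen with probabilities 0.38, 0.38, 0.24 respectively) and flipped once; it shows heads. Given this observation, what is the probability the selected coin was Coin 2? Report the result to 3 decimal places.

Posterior probability ≈ 0.372

Tabulate prior·likelihood by source: [1] prior 0.38, lik 0.3, product 0.1140; [2] prior 0.38, lik 0.51, product 0.1938; [3] prior 0.24, lik 0.89, product 0.2136.
Normalizing constant = 0.52140; the posterior for Coin 2 is its product over the sum, 0.1938/0.52140 = 0.372.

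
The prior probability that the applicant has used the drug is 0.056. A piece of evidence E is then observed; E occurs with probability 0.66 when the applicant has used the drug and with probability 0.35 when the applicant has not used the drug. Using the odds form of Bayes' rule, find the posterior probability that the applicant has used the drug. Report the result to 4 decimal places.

Posterior probability ≈ 0.1006

Prior odds = 0.056/(1−0.056) = 0.059322. In log-odds, ln(0.059322) = -2.8248.
Add log likelihood ratio: ln(1.8857) = 0.63431.
Posterior log-odds = -2.1905, so posterior odds = exp(-2.1905) = 0.11186. Converting, P(H|E) = 0.11186/1.1119 = 0.1006.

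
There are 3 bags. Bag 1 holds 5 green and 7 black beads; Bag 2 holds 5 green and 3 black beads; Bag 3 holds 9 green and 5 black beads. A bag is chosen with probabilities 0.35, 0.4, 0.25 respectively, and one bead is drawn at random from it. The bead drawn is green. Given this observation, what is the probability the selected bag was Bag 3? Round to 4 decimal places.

Tabulate prior·likelihood by source: [1] prior 0.35, lik 0.4167, product 0.1458; [2] prior 0.4, lik 0.625, product 0.2500; [3] prior 0.25, lik 0.6429, product 0.1607.
Normalizing constant = 0.55655; the posterior for Bag 3 is its product over the sum, 0.1607/0.55655 = 0.2888.

Posterior probability ≈ 0.2888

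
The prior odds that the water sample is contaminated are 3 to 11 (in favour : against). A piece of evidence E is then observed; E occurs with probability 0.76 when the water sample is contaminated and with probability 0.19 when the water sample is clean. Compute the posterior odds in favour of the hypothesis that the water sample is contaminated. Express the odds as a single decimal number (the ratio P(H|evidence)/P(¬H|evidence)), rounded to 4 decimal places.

Posterior odds ≈ 1.0909

Prior odds = 3/11 = 0.27273. In log-odds, ln(0.27273) = -1.2993.
Add log likelihood ratio: ln(4.0000) = 1.3863.
Posterior log-odds = 0.087011, so posterior odds = exp(0.087011) = 1.0909.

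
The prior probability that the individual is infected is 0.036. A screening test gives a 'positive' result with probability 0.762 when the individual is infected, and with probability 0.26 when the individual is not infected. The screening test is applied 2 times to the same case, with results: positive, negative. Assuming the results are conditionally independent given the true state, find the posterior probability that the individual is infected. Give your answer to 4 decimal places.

With H the event that the individual is infected, the joint likelihood of the observed sequence is P(data|H) = 0.762·0.238 = 0.18136 and P(data|¬H) = 0.26·0.74 = 0.19240.
Bayes: P(H|data) = 0.036·0.18136 / (0.036·0.18136 + 0.964·0.19240) = 0.0065288/0.19200 = 0.0340.

Posterior P(H) ≈ 0.0340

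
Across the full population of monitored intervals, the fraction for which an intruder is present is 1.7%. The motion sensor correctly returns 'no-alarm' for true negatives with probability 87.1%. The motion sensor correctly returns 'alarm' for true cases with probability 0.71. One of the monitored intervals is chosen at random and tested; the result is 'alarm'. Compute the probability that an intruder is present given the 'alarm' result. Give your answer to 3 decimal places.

Write H for 'an intruder is present'. Prior odds H:¬H = 0.017/0.983 = 0.017294. For the 'alarm' outcome, the likelihood ratio is 0.71/0.129 = 5.5039.
Posterior odds = 0.017294 × 5.5039 = 0.095184, so P(H|E) = 0.095184/(1+0.095184) = 0.087.

P(H | E) ≈ 0.087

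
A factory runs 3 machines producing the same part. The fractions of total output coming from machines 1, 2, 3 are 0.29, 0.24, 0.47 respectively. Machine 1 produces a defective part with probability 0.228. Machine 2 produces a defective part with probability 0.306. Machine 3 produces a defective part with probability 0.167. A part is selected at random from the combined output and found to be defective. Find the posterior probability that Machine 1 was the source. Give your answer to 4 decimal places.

Posterior probability ≈ 0.3032

P(defective|M1) = 0.228; P(defective|M2) = 0.306; P(defective|M3) = 0.167.
Prior × likelihood for each source: 0.29·0.228=0.06612, 0.24·0.306=0.07344, 0.47·0.167=0.07849. Summing gives P(defective) = 0.21805.
P(Machine 1 | defective) = 0.06612 / 0.21805 = 0.3032.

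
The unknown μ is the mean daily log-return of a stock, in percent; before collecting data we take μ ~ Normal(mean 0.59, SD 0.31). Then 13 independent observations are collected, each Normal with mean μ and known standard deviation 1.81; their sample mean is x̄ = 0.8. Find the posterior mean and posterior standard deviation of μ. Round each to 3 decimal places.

With known σ, the Normal prior is conjugate. Weight on the data is w = (n/σ²)/(n/σ² + 1/τ₀²) = 3.96813/(3.96813+10.4058) = 0.27606.
Posterior mean = w·x̄ + (1−w)·μ₀ = 0.27606·0.8 + 0.72394·0.59 = 0.648. Posterior variance = 1/(3.96813+10.4058) = 0.0695703, so SD = 0.264.

Posterior mean ≈ 0.648; posterior SD ≈ 0.264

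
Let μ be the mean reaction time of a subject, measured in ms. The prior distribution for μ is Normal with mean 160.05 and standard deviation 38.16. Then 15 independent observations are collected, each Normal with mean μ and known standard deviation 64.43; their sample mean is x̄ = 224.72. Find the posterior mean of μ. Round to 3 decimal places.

Posterior mean ≈ 214.392

With known σ, the Normal prior is conjugate. Weight on the data is w = (n/σ²)/(n/σ² + 1/τ₀²) = 0.00361339/(0.00361339+0.00068673) = 0.84030.
Posterior mean = w·x̄ + (1−w)·μ₀ = 0.84030·224.72 + 0.15970·160.05 = 214.392.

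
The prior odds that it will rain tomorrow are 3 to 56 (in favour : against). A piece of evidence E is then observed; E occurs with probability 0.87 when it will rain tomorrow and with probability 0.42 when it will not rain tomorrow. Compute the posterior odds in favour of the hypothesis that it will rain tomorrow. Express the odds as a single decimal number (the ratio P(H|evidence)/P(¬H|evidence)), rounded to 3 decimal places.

Posterior odds ≈ 0.111

Prior odds = 3/56 = 0.053571. In log-odds, ln(0.053571) = -2.9267.
Add log likelihood ratio: ln(2.0714) = 0.72824.
Posterior log-odds = -2.1985, so posterior odds = exp(-2.1985) = 0.11097.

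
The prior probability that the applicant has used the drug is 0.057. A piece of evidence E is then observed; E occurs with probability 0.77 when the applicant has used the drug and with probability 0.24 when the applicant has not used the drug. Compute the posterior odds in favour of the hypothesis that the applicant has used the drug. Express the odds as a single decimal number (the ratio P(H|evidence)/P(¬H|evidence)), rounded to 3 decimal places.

Prior odds = 0.057/(1−0.057) = 0.060445.
Likelihood ratio for E = 0.77/0.24 = 3.2083.
Posterior odds = prior odds × LR = 0.19393.

Posterior odds ≈ 0.194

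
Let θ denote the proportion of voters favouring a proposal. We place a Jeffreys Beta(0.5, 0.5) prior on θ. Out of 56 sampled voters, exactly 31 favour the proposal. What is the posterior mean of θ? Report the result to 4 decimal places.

Observing 31 successes and 25 failures updates Beta(0.5, 0.5) by adding the success and failure counts to the two shape parameters: α = 0.5+31 = 31.5, β = 0.5+25 = 25.5.
E[θ | data] = 31.5/(31.5+25.5) = 0.5526.

Posterior mean ≈ 0.5526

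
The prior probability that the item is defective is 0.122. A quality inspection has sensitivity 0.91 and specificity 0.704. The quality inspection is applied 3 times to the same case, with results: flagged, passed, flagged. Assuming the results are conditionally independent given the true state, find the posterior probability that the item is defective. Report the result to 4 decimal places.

Let H be the event that the item is defective; start with P(H) = 0.122. P('flagged'|H) = 0.91, P('flagged'|¬H) = 0.296.
Update on result 1 ('flagged'): P(H) ← 0.91·0.1220 / (0.91·0.1220 + 0.296·0.8780) = 0.11102/0.37091 = 0.2993.
Update on result 2 ('passed'): P(H) ← 0.09·0.2993 / (0.09·0.2993 + 0.704·0.7007) = 0.026939/0.52022 = 0.0518.
Update on result 3 ('flagged'): P(H) ← 0.91·0.0518 / (0.91·0.0518 + 0.296·0.9482) = 0.047123/0.32780 = 0.1438.

Posterior P(H) ≈ 0.1438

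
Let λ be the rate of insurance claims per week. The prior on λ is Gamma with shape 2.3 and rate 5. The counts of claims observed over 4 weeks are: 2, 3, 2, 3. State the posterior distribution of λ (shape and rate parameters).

The Poisson likelihood adds the total count to the shape and the number of exposure periods to the rate. Here ∑xᵢ = 10 and n = 4, so shape 2.3→12.3 and rate 5→9.

Posterior: Gamma(shape=12.3, rate=9)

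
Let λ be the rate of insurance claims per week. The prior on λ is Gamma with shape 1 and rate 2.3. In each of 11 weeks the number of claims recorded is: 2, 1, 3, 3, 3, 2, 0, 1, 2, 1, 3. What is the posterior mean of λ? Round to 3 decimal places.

Posterior mean ≈ 1.654

Total count ∑xᵢ = 21 over n = 11 weeks.
Gamma is conjugate to the Poisson likelihood: posterior is Gamma(shape = 1+21 = 22, rate = 2.3+11 = 13.3).
E[λ | data] = 22/13.3 = 1.654.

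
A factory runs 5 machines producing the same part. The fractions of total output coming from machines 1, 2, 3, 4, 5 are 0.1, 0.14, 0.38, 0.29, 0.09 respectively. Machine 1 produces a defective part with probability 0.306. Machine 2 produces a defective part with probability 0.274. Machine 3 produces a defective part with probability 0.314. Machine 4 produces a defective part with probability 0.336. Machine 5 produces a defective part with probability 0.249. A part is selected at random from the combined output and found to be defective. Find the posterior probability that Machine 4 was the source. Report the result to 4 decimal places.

Posterior probability ≈ 0.3162

P(defective|M1) = 0.306; P(defective|M2) = 0.274; P(defective|M3) = 0.314; P(defective|M4) = 0.336; P(defective|M5) = 0.249.
Prior × likelihood for each source: 0.1·0.306=0.03060, 0.14·0.274=0.03836, 0.38·0.314=0.1193, 0.29·0.336=0.09744, 0.09·0.249=0.02241. Summing gives P(defective) = 0.30813.
P(Machine 4 | defective) = 0.09744 / 0.30813 = 0.3162.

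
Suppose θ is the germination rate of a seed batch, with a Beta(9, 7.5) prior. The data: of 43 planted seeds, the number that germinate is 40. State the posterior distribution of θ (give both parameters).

Observing 40 successes and 3 failures updates Beta(9, 7.5) by adding the success and failure counts to the two shape parameters: α = 9+40 = 49, β = 7.5+3 = 10.5.

Posterior: Beta(49, 10.5)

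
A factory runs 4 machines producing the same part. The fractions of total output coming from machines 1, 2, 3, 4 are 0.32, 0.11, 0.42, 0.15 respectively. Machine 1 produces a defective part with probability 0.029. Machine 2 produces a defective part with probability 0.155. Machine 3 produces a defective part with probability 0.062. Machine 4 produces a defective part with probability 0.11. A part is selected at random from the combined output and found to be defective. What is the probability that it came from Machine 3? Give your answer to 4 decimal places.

Tabulate prior·likelihood by source: [1] prior 0.32, lik 0.029, product 0.009280; [2] prior 0.11, lik 0.155, product 0.01705; [3] prior 0.42, lik 0.062, product 0.02604; [4] prior 0.15, lik 0.11, product 0.01650.
Normalizing constant = 0.068870; the posterior for Machine 3 is its product over the sum, 0.02604/0.068870 = 0.3781.

Posterior probability ≈ 0.3781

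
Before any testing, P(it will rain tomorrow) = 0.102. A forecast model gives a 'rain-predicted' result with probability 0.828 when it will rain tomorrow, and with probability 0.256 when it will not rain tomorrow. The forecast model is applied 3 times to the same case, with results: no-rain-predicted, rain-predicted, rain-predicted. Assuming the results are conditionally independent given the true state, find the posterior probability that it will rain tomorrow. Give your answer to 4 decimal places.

Posterior P(H) ≈ 0.2155

Let H be the event that it will rain tomorrow; start with P(H) = 0.102. P('rain-predicted'|H) = 0.828, P('rain-predicted'|¬H) = 0.256.
Update on result 1 ('no-rain-predicted'): P(H) ← 0.172·0.1020 / (0.172·0.1020 + 0.744·0.8980) = 0.017544/0.68566 = 0.0256.
Update on result 2 ('rain-predicted'): P(H) ← 0.828·0.0256 / (0.828·0.0256 + 0.256·0.9744) = 0.021186/0.27064 = 0.0783.
Update on result 3 ('rain-predicted'): P(H) ← 0.828·0.0783 / (0.828·0.0783 + 0.256·0.9217) = 0.064818/0.30078 = 0.2155.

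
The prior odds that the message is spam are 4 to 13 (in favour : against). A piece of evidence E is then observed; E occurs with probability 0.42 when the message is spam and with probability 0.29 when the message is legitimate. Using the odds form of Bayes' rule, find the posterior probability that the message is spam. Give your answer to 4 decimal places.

Prior odds = 4/13 = 0.30769. In log-odds, ln(0.30769) = -1.1787.
Add log likelihood ratio: ln(1.4483) = 0.37037.
Posterior log-odds = -0.80828, so posterior odds = exp(-0.80828) = 0.44562. Converting, P(H|E) = 0.44562/1.4456 = 0.3083.

Posterior probability ≈ 0.3083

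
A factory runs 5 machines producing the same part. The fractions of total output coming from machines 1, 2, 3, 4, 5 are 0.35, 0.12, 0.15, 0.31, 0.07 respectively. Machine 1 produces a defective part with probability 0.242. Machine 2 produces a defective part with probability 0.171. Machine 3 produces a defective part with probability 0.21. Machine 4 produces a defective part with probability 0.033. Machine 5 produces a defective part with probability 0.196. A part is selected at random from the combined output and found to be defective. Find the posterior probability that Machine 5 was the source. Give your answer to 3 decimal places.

P(defective|M1) = 0.242; P(defective|M2) = 0.171; P(defective|M3) = 0.21; P(defective|M4) = 0.033; P(defective|M5) = 0.196.
Prior × likelihood for each source: 0.35·0.242=0.08470, 0.12·0.171=0.02052, 0.15·0.21=0.03150, 0.31·0.033=0.01023, 0.07·0.196=0.01372. Summing gives P(defective) = 0.16067.
P(Machine 5 | defective) = 0.01372 / 0.16067 = 0.085.

Posterior probability ≈ 0.085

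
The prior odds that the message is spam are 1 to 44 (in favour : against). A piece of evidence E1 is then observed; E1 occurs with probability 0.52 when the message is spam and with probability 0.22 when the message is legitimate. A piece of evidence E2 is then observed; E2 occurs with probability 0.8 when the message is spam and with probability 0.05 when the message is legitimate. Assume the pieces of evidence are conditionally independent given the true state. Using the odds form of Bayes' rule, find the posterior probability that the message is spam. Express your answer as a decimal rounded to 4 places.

Prior odds = 1/44 = 0.022727. In log-odds, ln(0.022727) = -3.7842.
Add log likelihood ratios: ln(2.3636) + ln(16.000) = 3.6328.
Posterior log-odds = -0.15140, so posterior odds = exp(-0.15140) = 0.85950. Converting, P(H|E) = 0.85950/1.8595 = 0.4622.

Posterior probability ≈ 0.4622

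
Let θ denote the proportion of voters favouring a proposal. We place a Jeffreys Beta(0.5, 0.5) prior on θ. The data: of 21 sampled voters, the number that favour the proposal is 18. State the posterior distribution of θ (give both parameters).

The binomial likelihood is conjugate to the Beta prior: with 18 successes and 3 failures, the posterior is Beta(0.5+18, 0.5+3) = Beta(18.5, 3.5).

Posterior: Beta(18.5, 3.5)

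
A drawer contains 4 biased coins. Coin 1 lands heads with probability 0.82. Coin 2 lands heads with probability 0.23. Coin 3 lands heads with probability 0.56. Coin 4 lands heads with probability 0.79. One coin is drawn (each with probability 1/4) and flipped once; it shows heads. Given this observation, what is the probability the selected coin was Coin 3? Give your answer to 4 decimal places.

Posterior probability ≈ 0.2333

Tabulate prior·likelihood by source: [1] prior 0.25, lik 0.82, product 0.2050; [2] prior 0.25, lik 0.23, product 0.05750; [3] prior 0.25, lik 0.56, product 0.1400; [4] prior 0.25, lik 0.79, product 0.1975.
Normalizing constant = 0.60000; the posterior for Coin 3 is its product over the sum, 0.1400/0.60000 = 0.2333.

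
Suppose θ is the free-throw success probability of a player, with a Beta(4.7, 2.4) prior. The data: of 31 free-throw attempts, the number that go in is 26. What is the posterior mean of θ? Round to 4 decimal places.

Observing 26 successes and 5 failures updates Beta(4.7, 2.4) by adding the success and failure counts to the two shape parameters: α = 4.7+26 = 30.7, β = 2.4+5 = 7.4.
Posterior mean = α/(α+β) = 30.7/38.1 = 0.8058.

Posterior mean ≈ 0.8058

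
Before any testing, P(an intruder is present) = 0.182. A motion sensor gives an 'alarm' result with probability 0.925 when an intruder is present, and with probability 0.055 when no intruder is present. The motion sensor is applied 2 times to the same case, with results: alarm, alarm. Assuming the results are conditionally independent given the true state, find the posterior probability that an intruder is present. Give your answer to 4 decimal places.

Posterior P(H) ≈ 0.9844

With H the event that an intruder is present, the joint likelihood of the observed sequence is P(data|H) = 0.925·0.925 = 0.85563 and P(data|¬H) = 0.055·0.055 = 0.0030250.
Bayes: P(H|data) = 0.182·0.85563 / (0.182·0.85563 + 0.818·0.0030250) = 0.15572/0.15820 = 0.9844.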